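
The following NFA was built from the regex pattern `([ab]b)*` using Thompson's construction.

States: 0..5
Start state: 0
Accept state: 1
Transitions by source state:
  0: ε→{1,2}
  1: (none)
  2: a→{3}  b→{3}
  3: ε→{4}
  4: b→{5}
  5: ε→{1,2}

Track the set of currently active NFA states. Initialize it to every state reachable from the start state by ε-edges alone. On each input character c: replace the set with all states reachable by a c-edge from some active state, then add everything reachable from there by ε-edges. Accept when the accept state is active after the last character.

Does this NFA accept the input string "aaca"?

start: ε-closure({0}) = {0,1,2}
'a' @ 1: {3,4}
'a' @ 2: {}  — state set empty
rest 'ca' ignored (set empty)
final: {}; accept 1 not in set

Answer: REJECT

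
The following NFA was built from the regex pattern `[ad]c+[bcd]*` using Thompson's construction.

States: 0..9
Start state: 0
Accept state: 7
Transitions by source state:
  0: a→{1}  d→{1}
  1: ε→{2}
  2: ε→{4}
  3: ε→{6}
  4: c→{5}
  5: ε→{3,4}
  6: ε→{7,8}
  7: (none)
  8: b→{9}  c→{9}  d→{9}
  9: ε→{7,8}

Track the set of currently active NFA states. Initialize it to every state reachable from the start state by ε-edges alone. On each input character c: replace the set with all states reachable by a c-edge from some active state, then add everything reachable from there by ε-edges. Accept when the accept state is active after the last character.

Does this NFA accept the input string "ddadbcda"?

S₀ = ε-closure({0}) = {0}
'd' @ 1: {1,2,4}
'd' @ 2: {}  — state set empty
rest 'adbcda' ignored (set empty)
final: {}; accept 7 not in set

Answer: REJECT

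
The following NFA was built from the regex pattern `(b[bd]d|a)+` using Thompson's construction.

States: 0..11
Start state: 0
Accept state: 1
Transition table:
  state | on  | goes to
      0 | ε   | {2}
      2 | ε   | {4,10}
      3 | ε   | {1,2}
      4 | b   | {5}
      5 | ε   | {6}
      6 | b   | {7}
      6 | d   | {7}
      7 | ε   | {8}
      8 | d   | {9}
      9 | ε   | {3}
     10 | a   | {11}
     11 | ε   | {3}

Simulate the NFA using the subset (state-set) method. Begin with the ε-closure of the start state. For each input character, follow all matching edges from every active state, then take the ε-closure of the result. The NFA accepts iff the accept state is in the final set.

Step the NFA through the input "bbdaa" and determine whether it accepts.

initial (ε-close {0}): {0,2,4,10}
'b' @ 1: {5,6}
'b' @ 2: {7,8}
'd' @ 3: {1,2,3,4,9,10}  [accepting]
'a' @ 4: {1,2,3,4,10,11}  [accepting]
'a' @ 5: {1,2,3,4,10,11}  [accepting]
final: {1,2,3,4,10,11}; accept 1 in set

Answer: ACCEPT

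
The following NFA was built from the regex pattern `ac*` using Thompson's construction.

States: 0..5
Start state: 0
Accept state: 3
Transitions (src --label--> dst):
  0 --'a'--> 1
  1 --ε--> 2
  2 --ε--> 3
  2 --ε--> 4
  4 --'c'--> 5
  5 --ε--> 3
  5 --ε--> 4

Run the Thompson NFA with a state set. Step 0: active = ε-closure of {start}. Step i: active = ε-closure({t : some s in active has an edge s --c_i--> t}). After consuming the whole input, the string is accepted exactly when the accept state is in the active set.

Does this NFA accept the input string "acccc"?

initial (ε-close {0}): {0}
'a' @ 1: {1,2,3,4}  ✓accept
'c' @ 2: {3,4,5}  ✓accept
'c' @ 3: {3,4,5}  ✓accept
'c' @ 4: {3,4,5}  ✓accept
'c' @ 5: {3,4,5}  ✓accept
final: {3,4,5}; accept 3 in set

Answer: ACCEPT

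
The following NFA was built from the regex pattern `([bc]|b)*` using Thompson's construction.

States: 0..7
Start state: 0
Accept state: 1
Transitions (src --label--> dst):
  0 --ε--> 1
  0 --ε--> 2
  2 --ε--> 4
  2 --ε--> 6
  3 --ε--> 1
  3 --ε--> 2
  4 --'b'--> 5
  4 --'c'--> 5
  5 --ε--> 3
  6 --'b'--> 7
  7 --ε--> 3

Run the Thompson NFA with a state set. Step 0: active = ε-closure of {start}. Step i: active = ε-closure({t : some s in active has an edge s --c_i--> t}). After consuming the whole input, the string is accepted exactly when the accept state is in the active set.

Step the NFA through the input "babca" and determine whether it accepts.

initial (ε-close {0}): {0,1,2,4,6}
'b' @ 1: {1,2,3,4,5,6,7}  [accepting]
'a' @ 2: {}  — dead — no transitions
rest 'bca' ignored (set empty)
end set {} — state 1 not in

Answer: REJECT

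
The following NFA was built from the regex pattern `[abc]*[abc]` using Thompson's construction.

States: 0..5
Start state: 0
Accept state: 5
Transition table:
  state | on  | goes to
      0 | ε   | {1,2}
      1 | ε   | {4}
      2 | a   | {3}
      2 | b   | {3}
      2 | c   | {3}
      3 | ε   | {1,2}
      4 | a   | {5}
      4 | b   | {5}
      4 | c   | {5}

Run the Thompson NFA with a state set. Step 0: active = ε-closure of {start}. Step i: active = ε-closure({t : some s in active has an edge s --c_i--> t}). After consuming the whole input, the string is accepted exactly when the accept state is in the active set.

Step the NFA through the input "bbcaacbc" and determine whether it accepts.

initial (ε-close {0}): {0,1,2,4}
'b' @ 1: {1,2,3,4,5}  ✓accept
'b' @ 2: {1,2,3,4,5}  ✓accept
'c' @ 3: {1,2,3,4,5}  ✓accept
'a' @ 4: {1,2,3,4,5}  ✓accept
'a' @ 5: {1,2,3,4,5}  ✓accept
'c' @ 6: {1,2,3,4,5}  ✓accept
'b' @ 7: {1,2,3,4,5}  ✓accept
'c' @ 8: {1,2,3,4,5}  ✓accept
after full input: {1,2,3,4,5}  (accept=5 in)

Answer: ACCEPT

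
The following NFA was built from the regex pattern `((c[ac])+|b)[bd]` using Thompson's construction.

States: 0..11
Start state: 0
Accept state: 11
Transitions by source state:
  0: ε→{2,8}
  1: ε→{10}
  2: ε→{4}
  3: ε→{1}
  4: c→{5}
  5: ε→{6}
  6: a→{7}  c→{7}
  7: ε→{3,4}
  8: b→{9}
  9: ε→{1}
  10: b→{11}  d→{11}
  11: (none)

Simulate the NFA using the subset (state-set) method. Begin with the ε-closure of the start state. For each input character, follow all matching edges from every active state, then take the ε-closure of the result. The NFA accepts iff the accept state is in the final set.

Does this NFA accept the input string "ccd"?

Answer: ACCEPT

Trace:
initial (ε-close {0}): {0,2,4,8}
'c' @ 1: {5,6}
'c' @ 2: {1,3,4,7,10}
'd' @ 3: {11}  (accept∈set)
end set {11} — state 11 in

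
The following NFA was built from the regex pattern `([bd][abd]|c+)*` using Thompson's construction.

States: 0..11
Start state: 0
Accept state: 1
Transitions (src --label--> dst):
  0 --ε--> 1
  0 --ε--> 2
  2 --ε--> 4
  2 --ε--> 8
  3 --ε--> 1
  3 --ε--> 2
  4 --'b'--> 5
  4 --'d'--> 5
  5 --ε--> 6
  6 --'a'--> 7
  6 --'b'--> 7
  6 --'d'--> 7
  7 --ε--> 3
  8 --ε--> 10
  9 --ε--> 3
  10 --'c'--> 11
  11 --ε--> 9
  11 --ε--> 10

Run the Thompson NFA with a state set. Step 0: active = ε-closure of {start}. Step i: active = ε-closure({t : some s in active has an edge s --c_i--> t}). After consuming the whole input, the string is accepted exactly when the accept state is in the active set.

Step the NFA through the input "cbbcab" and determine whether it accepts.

Answer: REJECT

Trace:
S₀ = ε-closure({0}) = {0,1,2,4,8,10}
'c' @ 1: {1,2,3,4,8,9,10,11}  (accept∈set)
'b' @ 2: {5,6}
'b' @ 3: {1,2,3,4,7,8,10}  (accept∈set)
'c' @ 4: {1,2,3,4,8,9,10,11}  (accept∈set)
'a' @ 5: {}  — dead — no transitions
rest 'b' ignored (set empty)
after full input: {}  (accept=1 not in)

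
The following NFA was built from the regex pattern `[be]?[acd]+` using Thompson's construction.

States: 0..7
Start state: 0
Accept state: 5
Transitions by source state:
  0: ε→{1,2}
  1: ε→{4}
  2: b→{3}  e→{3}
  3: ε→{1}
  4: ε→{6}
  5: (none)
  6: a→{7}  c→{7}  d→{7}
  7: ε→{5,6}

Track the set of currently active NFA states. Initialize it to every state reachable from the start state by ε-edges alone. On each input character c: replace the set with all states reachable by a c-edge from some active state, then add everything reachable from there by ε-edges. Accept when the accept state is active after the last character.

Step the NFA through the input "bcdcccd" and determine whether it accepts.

Answer: ACCEPT

Steps:
initial (ε-close {0}): {0,1,2,4,6}
'b' @ 1: {1,3,4,6}
'c' @ 2: {5,6,7}  [accepting]
'd' @ 3: {5,6,7}  [accepting]
'c' @ 4: {5,6,7}  [accepting]
'c' @ 5: {5,6,7}  [accepting]
'c' @ 6: {5,6,7}  [accepting]
'd' @ 7: {5,6,7}  [accepting]
end set {5,6,7} — state 5 in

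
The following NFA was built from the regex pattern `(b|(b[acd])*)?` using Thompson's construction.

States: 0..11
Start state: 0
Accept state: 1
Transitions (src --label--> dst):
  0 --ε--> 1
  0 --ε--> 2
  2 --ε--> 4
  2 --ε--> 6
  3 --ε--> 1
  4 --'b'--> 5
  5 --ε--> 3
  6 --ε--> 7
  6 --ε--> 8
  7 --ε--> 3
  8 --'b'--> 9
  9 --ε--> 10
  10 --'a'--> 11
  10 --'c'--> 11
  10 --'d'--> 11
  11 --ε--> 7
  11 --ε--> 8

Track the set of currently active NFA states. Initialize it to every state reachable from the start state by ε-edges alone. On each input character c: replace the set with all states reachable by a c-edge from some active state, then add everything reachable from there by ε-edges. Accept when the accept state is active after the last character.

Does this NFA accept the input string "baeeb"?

start: ε-closure({0}) = {0,1,2,3,4,6,7,8}
'b' @ 1: {1,3,5,9,10}  [accepting]
'a' @ 2: {1,3,7,8,11}  [accepting]
'e' @ 3: {}  — state set empty
rest 'eb' ignored (set empty)
final: {}; accept 1 not in set

Answer: REJECT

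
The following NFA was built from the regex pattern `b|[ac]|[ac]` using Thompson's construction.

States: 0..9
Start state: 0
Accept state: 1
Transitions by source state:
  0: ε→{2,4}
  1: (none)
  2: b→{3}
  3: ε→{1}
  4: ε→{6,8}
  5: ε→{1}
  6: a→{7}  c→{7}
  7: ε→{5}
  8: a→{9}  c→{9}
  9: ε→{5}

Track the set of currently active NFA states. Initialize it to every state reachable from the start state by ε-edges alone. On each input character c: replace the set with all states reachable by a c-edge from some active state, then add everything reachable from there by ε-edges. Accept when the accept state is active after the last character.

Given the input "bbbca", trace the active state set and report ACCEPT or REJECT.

start: ε-closure({0}) = {0,2,4,6,8}
'b' @ 1: {1,3}  ✓accept
'b' @ 2: {}  — no active states
rest 'bca' ignored (set empty)
after full input: {}  (accept=1 not in)

Answer: REJECT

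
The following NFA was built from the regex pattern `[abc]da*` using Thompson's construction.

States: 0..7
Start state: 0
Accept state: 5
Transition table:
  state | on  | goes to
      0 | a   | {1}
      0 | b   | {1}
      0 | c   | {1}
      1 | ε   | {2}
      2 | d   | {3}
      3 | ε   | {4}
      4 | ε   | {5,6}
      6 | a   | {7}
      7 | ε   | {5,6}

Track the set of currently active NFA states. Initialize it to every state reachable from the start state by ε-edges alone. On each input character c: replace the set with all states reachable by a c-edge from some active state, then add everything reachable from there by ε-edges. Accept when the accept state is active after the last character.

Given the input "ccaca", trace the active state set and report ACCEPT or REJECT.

Answer: REJECT

Derivation:
start: ε-closure({0}) = {0}
'c' @ 1: {1,2}
'c' @ 2: {}  — dead — no transitions
rest 'aca' ignored (set empty)
after full input: {}  (accept=5 not in)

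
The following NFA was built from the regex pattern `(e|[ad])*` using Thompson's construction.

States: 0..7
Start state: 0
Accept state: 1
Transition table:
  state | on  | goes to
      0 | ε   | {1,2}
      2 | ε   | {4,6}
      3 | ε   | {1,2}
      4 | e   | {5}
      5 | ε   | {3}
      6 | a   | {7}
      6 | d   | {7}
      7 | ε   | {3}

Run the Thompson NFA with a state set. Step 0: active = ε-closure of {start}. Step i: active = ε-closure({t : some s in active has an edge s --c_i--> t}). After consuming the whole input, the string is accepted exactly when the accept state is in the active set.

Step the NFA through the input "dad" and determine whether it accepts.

initial (ε-close {0}): {0,1,2,4,6}
'd' @ 1: {1,2,3,4,6,7}  ✓accept
'a' @ 2: {1,2,3,4,6,7}  ✓accept
'd' @ 3: {1,2,3,4,6,7}  ✓accept
end set {1,2,3,4,6,7} — state 1 in

Answer: ACCEPT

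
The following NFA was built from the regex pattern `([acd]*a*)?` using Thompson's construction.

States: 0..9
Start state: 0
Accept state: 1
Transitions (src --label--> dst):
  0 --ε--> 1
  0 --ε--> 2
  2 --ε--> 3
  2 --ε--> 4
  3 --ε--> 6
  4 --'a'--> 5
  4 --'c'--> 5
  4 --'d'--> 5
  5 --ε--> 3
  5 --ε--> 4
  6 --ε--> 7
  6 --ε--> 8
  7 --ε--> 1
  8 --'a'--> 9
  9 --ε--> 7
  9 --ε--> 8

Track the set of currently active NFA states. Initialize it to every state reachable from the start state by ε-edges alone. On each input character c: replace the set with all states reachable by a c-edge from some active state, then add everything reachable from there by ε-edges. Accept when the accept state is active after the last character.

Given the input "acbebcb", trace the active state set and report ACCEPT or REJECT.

start: ε-closure({0}) = {0,1,2,3,4,6,7,8}
'a' @ 1: {1,3,4,5,6,7,8,9}  [accepting]
'c' @ 2: {1,3,4,5,6,7,8}  [accepting]
'b' @ 3: {}  — no active states
rest 'ebcb' ignored (set empty)
end set {} — state 1 not in

Answer: REJECT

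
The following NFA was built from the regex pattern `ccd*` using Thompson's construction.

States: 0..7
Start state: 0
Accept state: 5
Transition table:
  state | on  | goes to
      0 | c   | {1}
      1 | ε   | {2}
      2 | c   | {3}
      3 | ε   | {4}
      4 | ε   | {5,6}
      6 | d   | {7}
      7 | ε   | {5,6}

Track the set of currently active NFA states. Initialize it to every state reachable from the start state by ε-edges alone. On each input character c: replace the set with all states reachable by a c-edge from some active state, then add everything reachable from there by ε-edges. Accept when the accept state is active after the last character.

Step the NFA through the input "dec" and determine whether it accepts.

initial (ε-close {0}): {0}
'd' @ 1: {}  — state set empty
rest 'ec' ignored (set empty)
after full input: {}  (accept=5 not in)

Answer: REJECT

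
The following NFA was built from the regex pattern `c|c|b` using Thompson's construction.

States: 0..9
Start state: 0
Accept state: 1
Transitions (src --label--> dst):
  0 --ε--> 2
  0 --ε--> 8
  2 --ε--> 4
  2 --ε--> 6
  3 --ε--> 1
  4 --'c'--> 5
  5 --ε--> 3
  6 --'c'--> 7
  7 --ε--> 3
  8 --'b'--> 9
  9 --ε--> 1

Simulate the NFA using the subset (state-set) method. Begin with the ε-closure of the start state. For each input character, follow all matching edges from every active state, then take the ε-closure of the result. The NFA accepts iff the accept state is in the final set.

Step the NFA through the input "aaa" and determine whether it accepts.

initial (ε-close {0}): {0,2,4,6,8}
'a' @ 1: {}  — dead — no transitions
rest 'aa' ignored (set empty)
after full input: {}  (accept=1 not in)

Answer: REJECT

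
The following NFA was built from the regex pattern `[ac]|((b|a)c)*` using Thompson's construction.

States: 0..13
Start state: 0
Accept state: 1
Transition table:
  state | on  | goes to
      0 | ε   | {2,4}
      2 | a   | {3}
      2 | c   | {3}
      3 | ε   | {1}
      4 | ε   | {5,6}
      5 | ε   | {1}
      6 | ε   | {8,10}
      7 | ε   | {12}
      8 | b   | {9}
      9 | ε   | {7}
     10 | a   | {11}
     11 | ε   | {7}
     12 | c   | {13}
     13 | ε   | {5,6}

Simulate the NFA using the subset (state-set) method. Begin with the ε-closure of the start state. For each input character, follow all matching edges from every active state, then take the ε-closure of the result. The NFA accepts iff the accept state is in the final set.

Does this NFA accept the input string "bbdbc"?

start: ε-closure({0}) = {0,1,2,4,5,6,8,10}
'b' @ 1: {7,9,12}
'b' @ 2: {}  — no active states
rest 'dbc' ignored (set empty)
final: {}; accept 1 not in set

Answer: REJECT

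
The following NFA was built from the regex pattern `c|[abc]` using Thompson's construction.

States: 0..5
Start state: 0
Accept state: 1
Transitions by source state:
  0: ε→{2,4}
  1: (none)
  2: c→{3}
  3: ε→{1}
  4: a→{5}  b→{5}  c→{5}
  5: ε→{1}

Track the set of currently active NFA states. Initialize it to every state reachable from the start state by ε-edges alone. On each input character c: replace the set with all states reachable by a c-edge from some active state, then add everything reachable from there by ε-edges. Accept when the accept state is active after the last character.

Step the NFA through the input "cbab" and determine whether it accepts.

Answer: REJECT

Derivation:
initial (ε-close {0}): {0,2,4}
'c' @ 1: {1,3,5}  [accepting]
'b' @ 2: {}  — state set empty
rest 'ab' ignored (set empty)
after full input: {}  (accept=1 not in)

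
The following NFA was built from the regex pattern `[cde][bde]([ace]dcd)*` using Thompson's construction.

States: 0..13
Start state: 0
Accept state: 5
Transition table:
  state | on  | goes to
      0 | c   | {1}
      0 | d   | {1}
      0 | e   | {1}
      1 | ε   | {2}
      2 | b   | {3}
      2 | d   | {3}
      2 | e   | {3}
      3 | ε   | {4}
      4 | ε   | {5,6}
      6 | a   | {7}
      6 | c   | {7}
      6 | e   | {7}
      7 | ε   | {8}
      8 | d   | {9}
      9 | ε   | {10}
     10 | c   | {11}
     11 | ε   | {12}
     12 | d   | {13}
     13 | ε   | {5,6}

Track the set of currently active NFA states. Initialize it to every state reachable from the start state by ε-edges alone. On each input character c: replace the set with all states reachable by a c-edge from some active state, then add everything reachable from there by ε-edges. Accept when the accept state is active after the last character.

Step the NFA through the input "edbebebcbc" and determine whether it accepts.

S₀ = ε-closure({0}) = {0}
'e' @ 1: {1,2}
'd' @ 2: {3,4,5,6}  ✓accept
'b' @ 3: {}  — dead — no transitions
rest 'ebebcbc' ignored (set empty)
final: {}; accept 5 not in set

Answer: REJECT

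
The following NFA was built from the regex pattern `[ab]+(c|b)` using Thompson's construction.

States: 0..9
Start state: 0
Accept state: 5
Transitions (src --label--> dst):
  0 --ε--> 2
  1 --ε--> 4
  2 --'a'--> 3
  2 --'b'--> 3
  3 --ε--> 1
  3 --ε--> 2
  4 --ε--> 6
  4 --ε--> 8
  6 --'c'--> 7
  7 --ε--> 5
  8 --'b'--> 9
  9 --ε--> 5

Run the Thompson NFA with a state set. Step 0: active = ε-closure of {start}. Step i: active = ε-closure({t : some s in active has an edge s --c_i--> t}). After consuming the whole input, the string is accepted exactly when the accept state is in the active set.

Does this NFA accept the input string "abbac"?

Answer: ACCEPT

Steps:
S₀ = ε-closure({0}) = {0,2}
'a' @ 1: {1,2,3,4,6,8}
'b' @ 2: {1,2,3,4,5,6,8,9}  [accepting]
'b' @ 3: {1,2,3,4,5,6,8,9}  [accepting]
'a' @ 4: {1,2,3,4,6,8}
'c' @ 5: {5,7}  [accepting]
final: {5,7}; accept 5 in set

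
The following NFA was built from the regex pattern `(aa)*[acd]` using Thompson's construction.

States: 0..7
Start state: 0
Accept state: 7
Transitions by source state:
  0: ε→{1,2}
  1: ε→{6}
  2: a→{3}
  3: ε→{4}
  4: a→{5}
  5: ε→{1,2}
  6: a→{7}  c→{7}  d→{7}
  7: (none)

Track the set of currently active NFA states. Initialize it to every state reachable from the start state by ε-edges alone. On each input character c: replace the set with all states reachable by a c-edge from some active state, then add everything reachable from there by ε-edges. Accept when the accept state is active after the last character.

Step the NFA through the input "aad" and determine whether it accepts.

S₀ = ε-closure({0}) = {0,1,2,6}
'a' @ 1: {3,4,7}  (accept∈set)
'a' @ 2: {1,2,5,6}
'd' @ 3: {7}  (accept∈set)
after full input: {7}  (accept=7 in)

Answer: ACCEPT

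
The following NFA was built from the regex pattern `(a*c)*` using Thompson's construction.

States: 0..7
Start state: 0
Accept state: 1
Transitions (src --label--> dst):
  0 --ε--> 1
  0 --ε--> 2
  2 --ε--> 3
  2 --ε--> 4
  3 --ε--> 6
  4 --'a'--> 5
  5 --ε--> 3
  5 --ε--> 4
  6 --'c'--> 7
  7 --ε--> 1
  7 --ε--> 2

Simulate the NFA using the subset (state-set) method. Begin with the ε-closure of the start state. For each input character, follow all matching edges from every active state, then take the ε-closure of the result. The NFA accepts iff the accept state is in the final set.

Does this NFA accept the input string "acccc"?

start: ε-closure({0}) = {0,1,2,3,4,6}
'a' @ 1: {3,4,5,6}
'c' @ 2: {1,2,3,4,6,7}  (accept∈set)
'c' @ 3: {1,2,3,4,6,7}  (accept∈set)
'c' @ 4: {1,2,3,4,6,7}  (accept∈set)
'c' @ 5: {1,2,3,4,6,7}  (accept∈set)
final: {1,2,3,4,6,7}; accept 1 in set

Answer: ACCEPT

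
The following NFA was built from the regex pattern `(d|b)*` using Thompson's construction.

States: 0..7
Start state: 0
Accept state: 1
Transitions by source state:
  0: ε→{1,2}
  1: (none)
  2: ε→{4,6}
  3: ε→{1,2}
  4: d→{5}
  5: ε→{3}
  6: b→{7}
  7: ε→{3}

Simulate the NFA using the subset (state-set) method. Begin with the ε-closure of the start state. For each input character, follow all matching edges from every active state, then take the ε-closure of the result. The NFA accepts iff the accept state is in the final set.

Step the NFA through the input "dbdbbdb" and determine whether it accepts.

Answer: ACCEPT

Derivation:
S₀ = ε-closure({0}) = {0,1,2,4,6}
'd' @ 1: {1,2,3,4,5,6}  [accepting]
'b' @ 2: {1,2,3,4,6,7}  [accepting]
'd' @ 3: {1,2,3,4,5,6}  [accepting]
'b' @ 4: {1,2,3,4,6,7}  [accepting]
'b' @ 5: {1,2,3,4,6,7}  [accepting]
'd' @ 6: {1,2,3,4,5,6}  [accepting]
'b' @ 7: {1,2,3,4,6,7}  [accepting]
after full input: {1,2,3,4,6,7}  (accept=1 in)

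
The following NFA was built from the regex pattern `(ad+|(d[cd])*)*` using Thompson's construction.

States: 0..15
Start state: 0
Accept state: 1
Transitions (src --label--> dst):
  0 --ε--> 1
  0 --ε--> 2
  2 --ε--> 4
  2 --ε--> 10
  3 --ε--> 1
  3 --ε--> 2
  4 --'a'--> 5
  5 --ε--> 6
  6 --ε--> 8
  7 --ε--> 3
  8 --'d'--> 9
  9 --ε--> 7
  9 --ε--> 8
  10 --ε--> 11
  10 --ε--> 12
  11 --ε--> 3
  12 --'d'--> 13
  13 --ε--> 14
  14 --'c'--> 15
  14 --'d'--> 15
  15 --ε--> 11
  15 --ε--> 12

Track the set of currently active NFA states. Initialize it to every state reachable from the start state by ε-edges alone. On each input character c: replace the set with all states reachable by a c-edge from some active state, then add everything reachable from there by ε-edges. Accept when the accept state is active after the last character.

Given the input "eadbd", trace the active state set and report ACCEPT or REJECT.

Answer: REJECT

Steps:
initial (ε-close {0}): {0,1,2,3,4,10,11,12}
'e' @ 1: {}  — dead — no transitions
rest 'adbd' ignored (set empty)
final: {}; accept 1 not in set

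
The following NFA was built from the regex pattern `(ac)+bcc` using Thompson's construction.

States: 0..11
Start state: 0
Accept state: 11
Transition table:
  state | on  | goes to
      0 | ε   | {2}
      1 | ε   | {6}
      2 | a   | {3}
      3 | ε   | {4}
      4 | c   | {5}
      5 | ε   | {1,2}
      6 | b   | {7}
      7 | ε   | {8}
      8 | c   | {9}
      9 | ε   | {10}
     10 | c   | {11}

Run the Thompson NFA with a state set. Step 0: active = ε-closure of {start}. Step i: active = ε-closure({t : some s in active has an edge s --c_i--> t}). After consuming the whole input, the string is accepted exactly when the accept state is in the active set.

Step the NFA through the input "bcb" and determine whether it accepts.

Answer: REJECT

Derivation:
start: ε-closure({0}) = {0,2}
'b' @ 1: {}  — dead — no transitions
rest 'cb' ignored (set empty)
final: {}; accept 11 not in set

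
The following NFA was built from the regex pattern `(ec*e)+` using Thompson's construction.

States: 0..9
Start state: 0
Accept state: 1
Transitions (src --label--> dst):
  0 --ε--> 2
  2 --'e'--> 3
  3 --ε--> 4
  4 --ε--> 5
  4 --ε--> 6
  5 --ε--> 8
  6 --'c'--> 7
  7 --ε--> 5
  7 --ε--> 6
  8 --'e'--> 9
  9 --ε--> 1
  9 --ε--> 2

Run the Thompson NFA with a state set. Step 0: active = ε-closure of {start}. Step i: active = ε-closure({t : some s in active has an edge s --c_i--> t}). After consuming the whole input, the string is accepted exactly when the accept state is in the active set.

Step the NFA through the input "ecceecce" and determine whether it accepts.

Answer: ACCEPT

Derivation:
initial (ε-close {0}): {0,2}
'e' @ 1: {3,4,5,6,8}
'c' @ 2: {5,6,7,8}
'c' @ 3: {5,6,7,8}
'e' @ 4: {1,2,9}  ✓accept
'e' @ 5: {3,4,5,6,8}
'c' @ 6: {5,6,7,8}
'c' @ 7: {5,6,7,8}
'e' @ 8: {1,2,9}  ✓accept
final: {1,2,9}; accept 1 in set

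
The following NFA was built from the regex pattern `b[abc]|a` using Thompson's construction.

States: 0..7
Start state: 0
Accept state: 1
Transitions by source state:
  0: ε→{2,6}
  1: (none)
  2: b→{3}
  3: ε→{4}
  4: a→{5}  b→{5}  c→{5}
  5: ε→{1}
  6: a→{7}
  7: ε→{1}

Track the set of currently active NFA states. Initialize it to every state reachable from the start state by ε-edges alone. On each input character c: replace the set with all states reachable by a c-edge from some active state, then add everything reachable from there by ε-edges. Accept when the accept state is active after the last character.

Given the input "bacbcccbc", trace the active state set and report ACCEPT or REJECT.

S₀ = ε-closure({0}) = {0,2,6}
'b' @ 1: {3,4}
'a' @ 2: {1,5}  (accept∈set)
'c' @ 3: {}  — no active states
rest 'bcccbc' ignored (set empty)
after full input: {}  (accept=1 not in)

Answer: REJECT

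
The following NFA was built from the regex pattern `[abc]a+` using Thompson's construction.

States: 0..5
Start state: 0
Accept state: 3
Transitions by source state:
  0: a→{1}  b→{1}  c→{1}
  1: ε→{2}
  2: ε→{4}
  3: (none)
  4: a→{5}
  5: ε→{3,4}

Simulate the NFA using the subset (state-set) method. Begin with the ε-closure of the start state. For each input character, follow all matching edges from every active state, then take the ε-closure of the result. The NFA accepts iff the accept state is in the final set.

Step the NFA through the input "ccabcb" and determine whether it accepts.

S₀ = ε-closure({0}) = {0}
'c' @ 1: {1,2,4}
'c' @ 2: {}  — no active states
rest 'abcb' ignored (set empty)
end set {} — state 3 not in

Answer: REJECT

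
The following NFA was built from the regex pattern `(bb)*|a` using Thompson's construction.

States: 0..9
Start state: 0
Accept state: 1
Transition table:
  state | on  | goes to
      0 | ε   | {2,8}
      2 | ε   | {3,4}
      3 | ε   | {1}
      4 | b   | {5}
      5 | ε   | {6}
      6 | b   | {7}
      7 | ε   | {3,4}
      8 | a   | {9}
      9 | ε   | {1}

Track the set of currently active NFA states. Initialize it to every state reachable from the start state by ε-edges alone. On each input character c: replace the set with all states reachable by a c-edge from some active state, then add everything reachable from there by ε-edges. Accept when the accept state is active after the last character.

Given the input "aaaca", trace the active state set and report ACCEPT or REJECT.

Answer: REJECT

Trace:
initial (ε-close {0}): {0,1,2,3,4,8}
'a' @ 1: {1,9}  ✓accept
'a' @ 2: {}  — state set empty
rest 'aca' ignored (set empty)
final: {}; accept 1 not in set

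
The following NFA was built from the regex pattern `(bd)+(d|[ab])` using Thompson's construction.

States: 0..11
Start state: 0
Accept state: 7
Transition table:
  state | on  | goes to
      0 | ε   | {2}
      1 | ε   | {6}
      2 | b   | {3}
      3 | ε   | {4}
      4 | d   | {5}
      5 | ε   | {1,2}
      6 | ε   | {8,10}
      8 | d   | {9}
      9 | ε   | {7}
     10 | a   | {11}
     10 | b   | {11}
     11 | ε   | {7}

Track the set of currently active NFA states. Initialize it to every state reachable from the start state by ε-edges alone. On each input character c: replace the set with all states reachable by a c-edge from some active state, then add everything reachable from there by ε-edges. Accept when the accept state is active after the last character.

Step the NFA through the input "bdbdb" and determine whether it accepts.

S₀ = ε-closure({0}) = {0,2}
'b' @ 1: {3,4}
'd' @ 2: {1,2,5,6,8,10}
'b' @ 3: {3,4,7,11}  ✓accept
'd' @ 4: {1,2,5,6,8,10}
'b' @ 5: {3,4,7,11}  ✓accept
end set {3,4,7,11} — state 7 in

Answer: ACCEPT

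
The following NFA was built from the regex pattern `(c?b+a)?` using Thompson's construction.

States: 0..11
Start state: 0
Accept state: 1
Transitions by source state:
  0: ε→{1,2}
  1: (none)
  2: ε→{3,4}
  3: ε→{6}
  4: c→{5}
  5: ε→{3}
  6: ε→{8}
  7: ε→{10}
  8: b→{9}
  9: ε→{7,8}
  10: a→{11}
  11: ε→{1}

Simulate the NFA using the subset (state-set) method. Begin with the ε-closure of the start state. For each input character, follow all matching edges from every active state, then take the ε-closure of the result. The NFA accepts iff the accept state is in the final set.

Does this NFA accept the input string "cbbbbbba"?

Answer: ACCEPT

Derivation:
initial (ε-close {0}): {0,1,2,3,4,6,8}
'c' @ 1: {3,5,6,8}
'b' @ 2: {7,8,9,10}
'b' @ 3: {7,8,9,10}
'b' @ 4: {7,8,9,10}
'b' @ 5: {7,8,9,10}
'b' @ 6: {7,8,9,10}
'b' @ 7: {7,8,9,10}
'a' @ 8: {1,11}  (accept∈set)
after full input: {1,11}  (accept=1 in)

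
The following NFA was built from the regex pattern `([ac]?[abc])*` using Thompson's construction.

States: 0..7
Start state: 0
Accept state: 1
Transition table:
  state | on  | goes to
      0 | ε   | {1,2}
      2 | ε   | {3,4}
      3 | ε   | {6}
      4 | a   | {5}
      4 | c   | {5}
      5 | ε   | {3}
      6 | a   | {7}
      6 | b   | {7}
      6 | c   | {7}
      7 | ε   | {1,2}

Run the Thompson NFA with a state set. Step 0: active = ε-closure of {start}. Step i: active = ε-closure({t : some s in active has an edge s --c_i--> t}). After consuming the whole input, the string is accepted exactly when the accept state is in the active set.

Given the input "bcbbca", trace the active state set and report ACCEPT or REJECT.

start: ε-closure({0}) = {0,1,2,3,4,6}
'b' @ 1: {1,2,3,4,6,7}  (accept∈set)
'c' @ 2: {1,2,3,4,5,6,7}  (accept∈set)
'b' @ 3: {1,2,3,4,6,7}  (accept∈set)
'b' @ 4: {1,2,3,4,6,7}  (accept∈set)
'c' @ 5: {1,2,3,4,5,6,7}  (accept∈set)
'a' @ 6: {1,2,3,4,5,6,7}  (accept∈set)
end set {1,2,3,4,5,6,7} — state 1 in

Answer: ACCEPT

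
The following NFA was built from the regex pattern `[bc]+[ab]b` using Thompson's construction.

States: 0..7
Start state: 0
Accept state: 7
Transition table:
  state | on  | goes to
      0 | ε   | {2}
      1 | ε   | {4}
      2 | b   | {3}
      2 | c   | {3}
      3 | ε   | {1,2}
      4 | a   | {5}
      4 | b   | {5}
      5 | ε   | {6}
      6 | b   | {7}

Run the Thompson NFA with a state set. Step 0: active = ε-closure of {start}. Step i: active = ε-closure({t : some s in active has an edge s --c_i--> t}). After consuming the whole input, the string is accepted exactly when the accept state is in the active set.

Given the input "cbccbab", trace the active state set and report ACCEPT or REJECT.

Answer: ACCEPT

Trace:
start: ε-closure({0}) = {0,2}
'c' @ 1: {1,2,3,4}
'b' @ 2: {1,2,3,4,5,6}
'c' @ 3: {1,2,3,4}
'c' @ 4: {1,2,3,4}
'b' @ 5: {1,2,3,4,5,6}
'a' @ 6: {5,6}
'b' @ 7: {7}  ✓accept
final: {7}; accept 7 in set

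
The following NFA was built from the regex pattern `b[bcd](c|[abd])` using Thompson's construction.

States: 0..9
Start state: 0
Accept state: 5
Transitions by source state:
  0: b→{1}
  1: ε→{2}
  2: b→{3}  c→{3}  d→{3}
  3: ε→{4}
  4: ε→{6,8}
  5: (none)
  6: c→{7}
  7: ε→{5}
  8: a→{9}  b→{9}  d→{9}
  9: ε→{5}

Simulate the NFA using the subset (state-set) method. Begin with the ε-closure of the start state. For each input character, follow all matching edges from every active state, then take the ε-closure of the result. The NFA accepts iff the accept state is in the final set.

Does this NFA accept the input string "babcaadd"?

Answer: REJECT

Derivation:
initial (ε-close {0}): {0}
'b' @ 1: {1,2}
'a' @ 2: {}  — no active states
rest 'bcaadd' ignored (set empty)
end set {} — state 5 not in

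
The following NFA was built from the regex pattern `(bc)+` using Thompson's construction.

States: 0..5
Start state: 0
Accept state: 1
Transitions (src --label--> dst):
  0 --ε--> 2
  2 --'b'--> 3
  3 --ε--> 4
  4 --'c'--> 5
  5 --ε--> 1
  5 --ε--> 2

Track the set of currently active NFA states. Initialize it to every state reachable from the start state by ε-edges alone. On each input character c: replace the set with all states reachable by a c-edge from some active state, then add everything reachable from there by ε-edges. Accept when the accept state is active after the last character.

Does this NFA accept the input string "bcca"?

Answer: REJECT

Steps:
S₀ = ε-closure({0}) = {0,2}
'b' @ 1: {3,4}
'c' @ 2: {1,2,5}  (accept∈set)
'c' @ 3: {}  — dead — no transitions
rest 'a' ignored (set empty)
after full input: {}  (accept=1 not in)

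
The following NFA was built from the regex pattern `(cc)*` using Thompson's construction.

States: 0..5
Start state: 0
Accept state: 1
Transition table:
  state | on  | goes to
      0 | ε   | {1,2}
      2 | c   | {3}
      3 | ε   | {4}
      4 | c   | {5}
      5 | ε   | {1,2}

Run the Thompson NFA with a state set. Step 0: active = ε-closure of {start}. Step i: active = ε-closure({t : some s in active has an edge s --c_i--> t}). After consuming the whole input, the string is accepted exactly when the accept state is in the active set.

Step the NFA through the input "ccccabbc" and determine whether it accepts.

Answer: REJECT

Steps:
initial (ε-close {0}): {0,1,2}
'c' @ 1: {3,4}
'c' @ 2: {1,2,5}  [accepting]
'c' @ 3: {3,4}
'c' @ 4: {1,2,5}  [accepting]
'a' @ 5: {}  — state set empty
rest 'bbc' ignored (set empty)
after full input: {}  (accept=1 not in)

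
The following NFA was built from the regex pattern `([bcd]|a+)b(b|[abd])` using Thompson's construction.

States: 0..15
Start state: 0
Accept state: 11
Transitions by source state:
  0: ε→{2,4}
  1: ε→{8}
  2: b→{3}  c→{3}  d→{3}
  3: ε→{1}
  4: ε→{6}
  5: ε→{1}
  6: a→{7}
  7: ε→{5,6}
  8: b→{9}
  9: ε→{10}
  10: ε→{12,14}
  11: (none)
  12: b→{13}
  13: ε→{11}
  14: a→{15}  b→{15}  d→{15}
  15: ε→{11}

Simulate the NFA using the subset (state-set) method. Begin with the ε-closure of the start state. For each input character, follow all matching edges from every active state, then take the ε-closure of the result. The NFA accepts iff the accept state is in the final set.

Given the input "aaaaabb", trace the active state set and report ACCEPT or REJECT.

initial (ε-close {0}): {0,2,4,6}
'a' @ 1: {1,5,6,7,8}
'a' @ 2: {1,5,6,7,8}
'a' @ 3: {1,5,6,7,8}
'a' @ 4: {1,5,6,7,8}
'a' @ 5: {1,5,6,7,8}
'b' @ 6: {9,10,12,14}
'b' @ 7: {11,13,15}  ✓accept
end set {11,13,15} — state 11 in

Answer: ACCEPT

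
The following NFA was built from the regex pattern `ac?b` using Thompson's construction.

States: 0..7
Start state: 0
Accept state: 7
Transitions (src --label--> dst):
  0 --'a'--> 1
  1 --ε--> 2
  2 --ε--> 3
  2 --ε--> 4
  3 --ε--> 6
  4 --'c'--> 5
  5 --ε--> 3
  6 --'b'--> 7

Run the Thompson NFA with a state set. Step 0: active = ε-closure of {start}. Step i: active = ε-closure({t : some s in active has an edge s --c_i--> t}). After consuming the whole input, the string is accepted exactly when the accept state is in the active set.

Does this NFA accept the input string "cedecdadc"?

Answer: REJECT

Derivation:
S₀ = ε-closure({0}) = {0}
'c' @ 1: {}  — state set empty
rest 'edecdadc' ignored (set empty)
end set {} — state 7 not in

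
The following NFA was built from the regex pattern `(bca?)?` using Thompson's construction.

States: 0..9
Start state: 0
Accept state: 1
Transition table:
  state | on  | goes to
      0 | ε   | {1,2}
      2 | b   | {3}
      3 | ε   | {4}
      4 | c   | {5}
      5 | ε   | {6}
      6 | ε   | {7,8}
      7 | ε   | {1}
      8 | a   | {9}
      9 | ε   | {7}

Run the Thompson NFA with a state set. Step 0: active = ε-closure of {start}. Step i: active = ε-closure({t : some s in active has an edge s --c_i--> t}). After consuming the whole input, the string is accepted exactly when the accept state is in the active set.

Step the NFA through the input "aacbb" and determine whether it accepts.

S₀ = ε-closure({0}) = {0,1,2}
'a' @ 1: {}  — no active states
rest 'acbb' ignored (set empty)
end set {} — state 1 not in

Answer: REJECT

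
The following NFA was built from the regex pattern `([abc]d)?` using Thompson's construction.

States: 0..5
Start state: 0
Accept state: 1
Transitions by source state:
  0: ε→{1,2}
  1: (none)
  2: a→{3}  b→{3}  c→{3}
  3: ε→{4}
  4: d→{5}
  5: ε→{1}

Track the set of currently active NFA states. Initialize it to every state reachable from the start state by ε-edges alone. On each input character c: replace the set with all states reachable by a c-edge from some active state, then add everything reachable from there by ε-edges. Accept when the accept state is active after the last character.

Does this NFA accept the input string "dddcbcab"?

start: ε-closure({0}) = {0,1,2}
'd' @ 1: {}  — state set empty
rest 'ddcbcab' ignored (set empty)
final: {}; accept 1 not in set

Answer: REJECT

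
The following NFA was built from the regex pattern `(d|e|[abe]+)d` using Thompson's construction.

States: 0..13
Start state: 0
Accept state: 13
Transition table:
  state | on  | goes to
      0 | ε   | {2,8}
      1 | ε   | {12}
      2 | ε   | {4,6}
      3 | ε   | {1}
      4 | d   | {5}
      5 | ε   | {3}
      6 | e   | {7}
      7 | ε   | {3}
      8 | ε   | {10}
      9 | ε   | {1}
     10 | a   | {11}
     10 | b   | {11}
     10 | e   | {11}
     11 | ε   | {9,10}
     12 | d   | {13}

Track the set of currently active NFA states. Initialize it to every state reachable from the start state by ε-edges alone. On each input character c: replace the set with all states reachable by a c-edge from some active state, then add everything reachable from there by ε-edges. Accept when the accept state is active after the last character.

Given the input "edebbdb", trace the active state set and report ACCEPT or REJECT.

Answer: REJECT

Trace:
start: ε-closure({0}) = {0,2,4,6,8,10}
'e' @ 1: {1,3,7,9,10,11,12}
'd' @ 2: {13}  ✓accept
'e' @ 3: {}  — dead — no transitions
rest 'bbdb' ignored (set empty)
end set {} — state 13 not in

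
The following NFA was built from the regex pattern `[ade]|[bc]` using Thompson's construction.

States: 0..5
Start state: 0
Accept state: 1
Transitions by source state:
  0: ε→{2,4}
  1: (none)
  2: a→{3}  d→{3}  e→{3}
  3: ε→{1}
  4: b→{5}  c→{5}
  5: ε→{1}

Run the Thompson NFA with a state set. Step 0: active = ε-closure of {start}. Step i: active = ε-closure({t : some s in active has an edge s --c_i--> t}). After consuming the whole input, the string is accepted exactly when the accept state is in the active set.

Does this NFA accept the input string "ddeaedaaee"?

Answer: REJECT

Derivation:
S₀ = ε-closure({0}) = {0,2,4}
'd' @ 1: {1,3}  (accept∈set)
'd' @ 2: {}  — state set empty
rest 'eaedaaee' ignored (set empty)
after full input: {}  (accept=1 not in)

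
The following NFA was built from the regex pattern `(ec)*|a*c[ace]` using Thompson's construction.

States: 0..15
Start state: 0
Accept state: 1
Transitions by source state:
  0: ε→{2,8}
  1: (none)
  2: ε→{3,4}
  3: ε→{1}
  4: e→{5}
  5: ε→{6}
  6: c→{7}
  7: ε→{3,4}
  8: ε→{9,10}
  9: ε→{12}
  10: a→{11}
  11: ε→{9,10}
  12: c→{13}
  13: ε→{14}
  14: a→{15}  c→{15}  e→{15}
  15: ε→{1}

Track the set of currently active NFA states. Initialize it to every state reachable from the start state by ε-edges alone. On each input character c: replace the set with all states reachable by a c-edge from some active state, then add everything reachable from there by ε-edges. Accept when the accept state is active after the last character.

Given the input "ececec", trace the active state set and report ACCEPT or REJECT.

initial (ε-close {0}): {0,1,2,3,4,8,9,10,12}
'e' @ 1: {5,6}
'c' @ 2: {1,3,4,7}  (accept∈set)
'e' @ 3: {5,6}
'c' @ 4: {1,3,4,7}  (accept∈set)
'e' @ 5: {5,6}
'c' @ 6: {1,3,4,7}  (accept∈set)
after full input: {1,3,4,7}  (accept=1 in)

Answer: ACCEPT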